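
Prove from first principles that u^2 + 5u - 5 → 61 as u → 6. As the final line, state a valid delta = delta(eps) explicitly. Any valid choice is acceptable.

delta = min(1, eps/18)

Suppose eps > 0. We want delta > 0 such that 0 < |u − 6| < delta implies |(u^2 + 5u - 5) − 61| < eps.
(u^2 + 5u - 5) − 61 = u^2 + 5u - 66 = (u − 6)(u + 11).
So |(u^2 + 5u - 5) − 61| = |u − 6|·|u + 11|.
Require delta ≤ 1. Then |u − 6| < 1 gives |u| < 7, and by the triangle inequality |u + 11| ≤ 7 + 11 = 18.
Hence |(u^2 + 5u - 5) − 61| ≤ 18|u − 6| < eps provided |u − 6| < eps/18.
Choosing delta = min(1, eps/18) ensures both conditions, hence |(u^2 + 5u - 5) − 61| < eps.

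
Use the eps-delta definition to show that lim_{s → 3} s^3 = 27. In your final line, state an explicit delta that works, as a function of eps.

delta = min(2, eps/49)

Fix eps > 0. We seek delta > 0 with 0 < |s − 3| < delta ⇒ |s^3 − 27| < eps.
Factor: s^3 − 27 = (s − 3)(s^2 + 3s + 9), so |s^3 − 27| = |s − 3|·|s^2 + 3s + 9|.
Restrict delta ≤ 2. Then |s − 3| < 2 gives |s| < 5, so by the triangle inequality |s^2 + 3s + 9| ≤ 5^2 + 3·5 + 9 = 49.
Hence |s^3 − 27| ≤ 49|s − 3|, which is < eps once |s − 3| < eps/49.
Take delta = min(2, eps/49). If 0 < |s − 3| < delta then both bounds hold and |s^3 − 27| ≤ 49|s − 3| < 49·(eps/49) = eps.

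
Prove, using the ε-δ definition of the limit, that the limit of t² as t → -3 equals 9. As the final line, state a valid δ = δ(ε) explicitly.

Let ε > 0 be given. We seek δ > 0 with 0 < |t + 3| < δ ⇒ |t² − 9| < ε.
Factor: t² − 9 = (t + 3)(t - 3), so |t² − 9| = |t + 3|·|t - 3|.
Restrict δ ≤ 1. Then |t + 3| < 1 gives |t| < 4, so by the triangle inequality |t - 3| ≤ 4 + 3 = 7.
Hence |t² − 9| ≤ 7|t + 3|, which is < ε once |t + 3| < ε/7.
Take δ = min(1, ε/7). If 0 < |t + 3| < δ then both bounds hold and |t² − 9| ≤ 7|t + 3| < 7·(ε/7) = ε.

δ = min(1, ε/7)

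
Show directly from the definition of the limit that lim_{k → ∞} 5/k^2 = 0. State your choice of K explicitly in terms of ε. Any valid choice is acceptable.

K = (5/ε)^{1/2}

Fix ε > 0. For k ≥ 1, |5/k^2 − 0| = 5/k^2.
5/k^2 < ε ⇔ k^2 > 5/ε ⇔ k > (5/ε)^{1/2}.
Take K = (5/ε)^{1/2}. Then k > K implies 5/k^2 < ε.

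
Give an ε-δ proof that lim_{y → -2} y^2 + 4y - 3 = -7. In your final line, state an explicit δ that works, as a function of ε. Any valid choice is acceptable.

Let ε > 0. We want δ > 0 such that 0 < |y + 2| < δ implies |(y^2 + 4y - 3) + 7| < ε.
(y^2 + 4y - 3) + 7 = y^2 + 4y + 4 = (y + 2)(y + 2).
So |(y^2 + 4y - 3) + 7| = |y + 2|·|y + 2|.
Assume first that |y + 2| < 1, so |y| < 3. Then |y + 2| ≤ 3 + 2 = 5.
Hence |(y^2 + 4y - 3) + 7| ≤ 5|y + 2| < ε provided |y + 2| < ε/5.
Choosing δ = min(1, ε/5) ensures both conditions, hence |(y^2 + 4y - 3) + 7| < ε.

δ = min(1, ε/5)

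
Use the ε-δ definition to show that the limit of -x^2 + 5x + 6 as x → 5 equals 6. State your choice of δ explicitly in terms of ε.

Let ε > 0. We want δ > 0 such that 0 < |x − 5| < δ implies |(-x^2 + 5x + 6) − 6| < ε.
(-x^2 + 5x + 6) − 6 = -x^2 + 5x = (x − 5)(-x).
So |(-x^2 + 5x + 6) − 6| = |x − 5|·|-x|.
Require δ ≤ 1. Then |x − 5| < 1 gives |x| < 6, and by the triangle inequality |-x| ≤ 6 = 6.
Hence |(-x^2 + 5x + 6) − 6| ≤ 6|x − 5| < ε provided |x − 5| < ε/6.
Choosing δ = min(1, ε/6) ensures both conditions, hence |(-x^2 + 5x + 6) − 6| < ε.

δ = min(1, ε/6)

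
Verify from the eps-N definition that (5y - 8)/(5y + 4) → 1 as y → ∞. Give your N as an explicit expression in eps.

N = (12/5)/eps

Fix eps > 0. We seek N > 0 such that y > N implies |(5y - 8)/(5y + 4) − 1| < eps.
(5y - 8)/(5y + 4) − 1 = (5(5y - 8) − 5(5y + 4)) / (5(5y + 4)) = -60/(5(5y + 4)).
For y > 0 we have 5y + 4 > 5y, so |(5y - 8)/(5y + 4) − 1| = 60/(5(5y + 4)) < 60/(5·5y) = (12/5)/y.
Thus |(5y - 8)/(5y + 4) − 1| < eps whenever y > (12/5)/eps.
Take N = (12/5)/eps. If y > N then |(5y - 8)/(5y + 4) − 1| < (12/5)/y < eps.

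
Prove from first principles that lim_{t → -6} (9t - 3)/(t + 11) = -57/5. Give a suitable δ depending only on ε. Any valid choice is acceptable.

δ = min(5/2, (25/204)ε)

Fix ε > 0. We want δ > 0 with 0 < |t + 6| < δ ⇒ |(9t - 3)/(t + 11) + 57/5| < ε.
Combining over a common denominator, (9t - 3)/(t + 11) + 57/5 = [(9t - 3)·5 − (-57)·(t + 11)] / [5·(t + 11)] = 102(t + 6) / (5(t + 11)).
So |(9t - 3)/(t + 11) + 57/5| = 102|t + 6| / (5·|t + 11|).
Require δ ≤ 5/2, so |t + 11| ≥ |5| − |t + 6| > 5 − 5/2 = 5/2.
Hence |(9t - 3)/(t + 11) + 57/5| < 102|t + 6|/(5·(5/2)) = (204/25)|t + 6|, which is < ε once |t + 6| < (25/204)ε.
Take δ = min(5/2, (25/204)ε). Then 0 < |t + 6| < δ forces both bounds, so |(9t - 3)/(t + 11) + 57/5| < ε.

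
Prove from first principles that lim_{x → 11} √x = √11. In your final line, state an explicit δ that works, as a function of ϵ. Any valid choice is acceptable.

δ = min(11, √11·ϵ)

Fix ϵ > 0. We want δ > 0 such that 0 < |x − 11| < δ implies |√x − √11| < ϵ.
Multiplying by the conjugate, |√x − √11| = |x − 11|/(√x + √11).
Restrict δ ≤ 11 so that |x − 11| < 11 forces x > 0, and then √x + √11 > √11.
Hence |√x − √11| < |x − 11|/√11, which is < ϵ once |x − 11| < √11·ϵ.
Take δ = min(11, √11·ϵ). If 0 < |x − 11| < δ then x > 0 and |√x − √11| < |x − 11|/√11 < ϵ.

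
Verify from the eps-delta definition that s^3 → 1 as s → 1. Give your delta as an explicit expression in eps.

Fix eps > 0. We seek delta > 0 with 0 < |s − 1| < delta ⇒ |s^3 − 1| < eps.
Factor: s^3 − 1 = (s − 1)(s^2 + s + 1), so |s^3 − 1| = |s − 1|·|s^2 + s + 1|.
Restrict delta ≤ 1. Then |s − 1| < 1 gives |s| < 2, so by the triangle inequality |s^2 + s + 1| ≤ 2^2 + 2 + 1 = 7.
Hence |s^3 − 1| ≤ 7|s − 1|, which is < eps once |s − 1| < eps/7.
Take delta = min(1, eps/7). If 0 < |s − 1| < delta then both bounds hold and |s^3 − 1| ≤ 7|s − 1| < 7·(eps/7) = eps.

delta = min(1, eps/7)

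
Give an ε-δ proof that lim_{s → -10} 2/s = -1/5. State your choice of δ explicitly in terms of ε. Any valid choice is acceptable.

Let ε > 0 be given. We seek δ > 0 such that 0 < |s + 10| < δ implies |2/s + 1/5| < ε.
|2/s + 1/5| = 2·|-10 − s|/(10·|s|) = 2|s + 10|/(10|s|).
Restrict δ ≤ 5. Then |s + 10| < 5 gives |s| > 5, so 10|s| > 50.
Then |2/s + 1/5| < 2|s + 10|/50, which is < ε when |s + 10| < 25ε.
Take δ = min(5, 25ε). Then 0 < |s + 10| < δ gives both |s + 10| < 5 and |s + 10| < 25ε, so |2/s + 1/5| < ε.

δ = min(5, 25ε)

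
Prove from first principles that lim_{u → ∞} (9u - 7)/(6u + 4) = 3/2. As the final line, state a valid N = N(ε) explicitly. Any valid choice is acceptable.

N = (13/6)/ε

Let ε > 0. We seek N > 0 such that u > N implies |(9u - 7)/(6u + 4) − (3/2)| < ε.
(9u - 7)/(6u + 4) − (3/2) = (6(9u - 7) − 9(6u + 4)) / (6(6u + 4)) = -78/(6(6u + 4)).
For u > 0 we have 6u + 4 > 6u, so |(9u - 7)/(6u + 4) − (3/2)| = 78/(6(6u + 4)) < 78/(6·6u) = (13/6)/u.
Thus |(9u - 7)/(6u + 4) − (3/2)| < ε whenever u > (13/6)/ε.
Take N = (13/6)/ε. If u > N then |(9u - 7)/(6u + 4) − (3/2)| < (13/6)/u < ε.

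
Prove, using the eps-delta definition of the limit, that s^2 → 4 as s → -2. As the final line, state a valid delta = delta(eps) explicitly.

delta = min(1, eps/5)

Let eps > 0 be given. We seek delta > 0 with 0 < |s + 2| < delta ⇒ |s^2 − 4| < eps.
Factor: s^2 − 4 = (s + 2)(s - 2), so |s^2 − 4| = |s + 2|·|s - 2|.
Impose delta ≤ 1 so that |s| < 3; then |s - 2| ≤ 5.
Hence |s^2 − 4| ≤ 5|s + 2|, which is < eps once |s + 2| < eps/5.
Take delta = min(1, eps/5). If 0 < |s + 2| < delta then both bounds hold and |s^2 − 4| ≤ 5|s + 2| < 5·(eps/5) = eps.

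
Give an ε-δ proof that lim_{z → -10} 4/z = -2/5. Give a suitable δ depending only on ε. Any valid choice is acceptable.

δ = min(5, (25/2)ε)

Let ε > 0. We seek δ > 0 such that 0 < |z + 10| < δ implies |4/z + 2/5| < ε.
|4/z + 2/5| = 4·|-10 − z|/(10·|z|) = 4|z + 10|/(10|z|).
Restrict δ ≤ 5. Then |z + 10| < 5 gives |z| > 5, so 10|z| > 50.
Then |4/z + 2/5| < 4|z + 10|/50, which is < ε when |z + 10| < (25/2)ε.
Take δ = min(5, (25/2)ε). Then 0 < |z + 10| < δ gives both |z + 10| < 5 and |z + 10| < (25/2)ε, so |4/z + 2/5| < ε.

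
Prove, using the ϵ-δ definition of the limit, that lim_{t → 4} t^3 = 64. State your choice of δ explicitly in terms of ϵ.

δ = min(2, ϵ/76)

Let ϵ > 0 be given. We seek δ > 0 with 0 < |t − 4| < δ ⇒ |t^3 − 64| < ϵ.
Factor: t^3 − 64 = (t − 4)(t^2 + 4t + 16), so |t^3 − 64| = |t − 4|·|t^2 + 4t + 16|.
Impose δ ≤ 2 so that |t| < 6; then |t^2 + 4t + 16| ≤ 76.
Hence |t^3 − 64| ≤ 76|t − 4|, which is < ϵ once |t − 4| < ϵ/76.
Take δ = min(2, ϵ/76). If 0 < |t − 4| < δ then both bounds hold and |t^3 − 64| ≤ 76|t − 4| < 76·(ϵ/76) = ϵ.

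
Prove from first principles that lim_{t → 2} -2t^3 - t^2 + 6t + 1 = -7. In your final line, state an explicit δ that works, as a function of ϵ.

Let ϵ > 0 be given. We want δ > 0 such that 0 < |t − 2| < δ implies |(-2t^3 - t^2 + 6t + 1) + 7| < ϵ.
(-2t^3 - t^2 + 6t + 1) + 7 = -2t^3 - t^2 + 6t + 8 = (t − 2)(-2t^2 - 5t - 4).
So |(-2t^3 - t^2 + 6t + 1) + 7| = |t − 2|·|-2t^2 - 5t - 4|.
Assume first that |t − 2| < 1, so |t| < 3. Then |-2t^2 - 5t - 4| ≤ 2·3^2 + 5·3 + 4 = 37.
Hence |(-2t^3 - t^2 + 6t + 1) + 7| ≤ 37|t − 2| < ϵ provided |t − 2| < ϵ/37.
Take δ = min(1, ϵ/37). Then 0 < |t − 2| < δ gives both |t − 2| < 1 and |t − 2| < ϵ/37, so |(-2t^3 - t^2 + 6t + 1) + 7| < ϵ.

δ = min(1, ϵ/37)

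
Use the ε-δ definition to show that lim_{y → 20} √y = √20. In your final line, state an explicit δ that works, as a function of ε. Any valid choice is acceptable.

Let ε > 0. We want δ > 0 such that 0 < |y − 20| < δ implies |√y − √20| < ε.
Multiplying by the conjugate, |√y − √20| = |y − 20|/(√y + √20).
Restrict δ ≤ 20 so that |y − 20| < 20 forces y > 0, and then √y + √20 > √20.
Hence |√y − √20| < |y − 20|/√20, which is < ε once |y − 20| < √20·ε.
Take δ = min(20, √20·ε). If 0 < |y − 20| < δ then y > 0 and |√y − √20| < |y − 20|/√20 < ε.

δ = min(20, √20·ε)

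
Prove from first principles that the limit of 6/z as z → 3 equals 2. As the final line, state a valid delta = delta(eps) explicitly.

delta = min(3/2, (3/4)eps)

Let eps > 0. We seek delta > 0 such that 0 < |z − 3| < delta implies |6/z − 2| < eps.
|6/z − 2| = 6·|3 − z|/(3·|z|) = 6|z − 3|/(3|z|).
Restrict delta ≤ 3/2. Then |z − 3| < 3/2 gives |z| > 3/2, so 3|z| > 9/2.
Then |6/z − 2| < 6|z − 3|/(9/2), which is < eps when |z − 3| < (3/4)eps.
Take delta = min(3/2, (3/4)eps). Then 0 < |z − 3| < delta gives both |z − 3| < 3/2 and |z − 3| < (3/4)eps, so |6/z − 2| < eps.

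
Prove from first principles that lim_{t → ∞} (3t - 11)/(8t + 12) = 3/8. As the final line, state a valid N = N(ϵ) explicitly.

N = (31/16)/ϵ

Let ϵ > 0. We seek N > 0 such that t > N implies |(3t - 11)/(8t + 12) − (3/8)| < ϵ.
(3t - 11)/(8t + 12) − (3/8) = (8(3t - 11) − 3(8t + 12)) / (8(8t + 12)) = -124/(8(8t + 12)).
For t > 0 we have 8t + 12 > 8t, so |(3t - 11)/(8t + 12) − (3/8)| = 124/(8(8t + 12)) < 124/(8·8t) = (31/16)/t.
Thus |(3t - 11)/(8t + 12) − (3/8)| < ϵ whenever t > (31/16)/ϵ.
Take N = (31/16)/ϵ. If t > N then |(3t - 11)/(8t + 12) − (3/8)| < (31/16)/t < ϵ.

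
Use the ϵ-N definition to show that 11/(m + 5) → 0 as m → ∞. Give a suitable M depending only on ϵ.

M = 11/ϵ

Let ϵ > 0. For m ≥ 1, |11/(m + 5) − 0| = 11/(m + 5) ≤ 11/m.
We need 11/m < ϵ, i.e. m > 11/ϵ.
Take M = 11/ϵ. If m > M then |11/(m + 5)| ≤ 11/m < ϵ.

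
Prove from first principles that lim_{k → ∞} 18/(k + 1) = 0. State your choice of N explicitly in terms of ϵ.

Let ϵ > 0 be given. For k ≥ 1, |18/(k + 1) − 0| = 18/(k + 1) ≤ 18/k.
We need 18/k < ϵ, i.e. k > 18/ϵ.
Take N = 18/ϵ. If k > N then |18/(k + 1)| ≤ 18/k < ϵ.

N = 18/ϵ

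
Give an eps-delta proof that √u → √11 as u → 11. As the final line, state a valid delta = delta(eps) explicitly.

delta = min(11, √11·eps)

Fix eps > 0. We want delta > 0 such that 0 < |u − 11| < delta implies |√u − √11| < eps.
Rationalise: √u − √11 = (u − 11)/(√u + √11), so |√u − √11| = |u − 11|/(√u + √11).
Restrict delta ≤ 11 so that |u − 11| < 11 forces u > 0, and then √u + √11 > √11.
Hence |√u − √11| < |u − 11|/√11, which is < eps once |u − 11| < √11·eps.
Take delta = min(11, √11·eps). If 0 < |u − 11| < delta then u > 0 and |√u − √11| < |u − 11|/√11 < eps.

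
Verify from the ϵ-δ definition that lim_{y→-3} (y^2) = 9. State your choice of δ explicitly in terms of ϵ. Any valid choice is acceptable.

δ = min(2, ϵ/8)

Let ϵ > 0 be given. We seek δ > 0 with 0 < |y + 3| < δ ⇒ |y^2 − 9| < ϵ.
Factor: y^2 − 9 = (y + 3)(y - 3), so |y^2 − 9| = |y + 3|·|y - 3|.
Impose δ ≤ 2 so that |y| < 5; then |y - 3| ≤ 8.
Hence |y^2 − 9| ≤ 8|y + 3|, which is < ϵ once |y + 3| < ϵ/8.
Take δ = min(2, ϵ/8). If 0 < |y + 3| < δ then both bounds hold and |y^2 − 9| ≤ 8|y + 3| < 8·(ϵ/8) = ϵ.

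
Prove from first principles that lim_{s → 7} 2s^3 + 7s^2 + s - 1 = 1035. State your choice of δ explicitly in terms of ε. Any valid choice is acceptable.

Let ε > 0 be given. We want δ > 0 such that 0 < |s − 7| < δ implies |(2s^3 + 7s^2 + s - 1) − 1035| < ε.
(2s^3 + 7s^2 + s - 1) − 1035 = 2s^3 + 7s^2 + s - 1036 = (s − 7)(2s^2 + 21s + 148).
So |(2s^3 + 7s^2 + s - 1) − 1035| = |s − 7|·|2s^2 + 21s + 148|.
Assume first that |s − 7| < 1, so |s| < 8. Then |2s^2 + 21s + 148| ≤ 2·8^2 + 21·8 + 148 = 444.
Hence |(2s^3 + 7s^2 + s - 1) − 1035| ≤ 444|s − 7| < ε provided |s − 7| < ε/444.
Take δ = min(1, ε/444). Then 0 < |s − 7| < δ gives both |s − 7| < 1 and |s − 7| < ε/444, so |(2s^3 + 7s^2 + s - 1) − 1035| < ε.

δ = min(1, ε/444)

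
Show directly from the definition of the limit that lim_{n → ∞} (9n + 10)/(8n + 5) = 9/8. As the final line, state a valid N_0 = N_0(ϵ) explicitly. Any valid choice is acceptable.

Suppose ϵ > 0. For n ≥ 1, |(9n + 10)/(8n + 5) − (9/8)| = |35|/(8(8n + 5)) = 35/(8(8n + 5)).
Since 8n + 5 ≥ 8n for n ≥ 1, this is ≤ 35/(8·8n) = (35/64)/n.
So |(9n + 10)/(8n + 5) − (9/8)| < ϵ whenever n > (35/64)/ϵ.
Take N_0 = (35/64)/ϵ. If n > N_0 then |(9n + 10)/(8n + 5) − (9/8)| ≤ (35/64)/n < ϵ.

N_0 = (35/64)/ϵ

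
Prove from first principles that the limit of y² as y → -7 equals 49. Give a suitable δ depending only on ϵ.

Fix ϵ > 0. We seek δ > 0 with 0 < |y + 7| < δ ⇒ |y² − 49| < ϵ.
Factor: y² − 49 = (y + 7)(y - 7), so |y² − 49| = |y + 7|·|y - 7|.
Restrict δ ≤ 2. Then |y + 7| < 2 gives |y| < 9, so by the triangle inequality |y - 7| ≤ 9 + 7 = 16.
Hence |y² − 49| ≤ 16|y + 7|, which is < ϵ once |y + 7| < ϵ/16.
Take δ = min(2, ϵ/16). If 0 < |y + 7| < δ then both bounds hold and |y² − 49| ≤ 16|y + 7| < 16·(ϵ/16) = ϵ.

δ = min(2, ϵ/16)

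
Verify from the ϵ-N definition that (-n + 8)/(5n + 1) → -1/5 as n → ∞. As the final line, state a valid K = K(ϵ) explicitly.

K = (41/25)/ϵ

Let ϵ > 0. For n ≥ 1, |(-n + 8)/(5n + 1) + 1/5| = |41|/(5(5n + 1)) = 41/(5(5n + 1)).
Since 5n + 1 ≥ 5n for n ≥ 1, this is ≤ 41/(5·5n) = (41/25)/n.
So |(-n + 8)/(5n + 1) + 1/5| < ϵ whenever n > (41/25)/ϵ.
Take K = (41/25)/ϵ. If n > K then |(-n + 8)/(5n + 1) + 1/5| ≤ (41/25)/n < ϵ.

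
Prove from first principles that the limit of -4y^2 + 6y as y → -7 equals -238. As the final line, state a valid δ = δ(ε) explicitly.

δ = min(2, ε/70)

Let ε > 0. We want δ > 0 such that 0 < |y + 7| < δ implies |(-4y^2 + 6y) + 238| < ε.
(-4y^2 + 6y) + 238 = -4y^2 + 6y + 238 = (y + 7)(-4y + 34).
So |(-4y^2 + 6y) + 238| = |y + 7|·|-4y + 34|.
Require δ ≤ 2. Then |y + 7| < 2 gives |y| < 9, and by the triangle inequality |-4y + 34| ≤ 4·9 + 34 = 70.
Hence |(-4y^2 + 6y) + 238| ≤ 70|y + 7| < ε provided |y + 7| < ε/70.
Choosing δ = min(2, ε/70) ensures both conditions, hence |(-4y^2 + 6y) + 238| < ε.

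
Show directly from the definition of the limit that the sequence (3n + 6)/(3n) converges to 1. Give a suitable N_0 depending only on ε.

Let ε > 0. For n ≥ 1, |(3n + 6)/(3n) − 1| = |18|/(3(3n)) = 18/(3(3n)).
Since 3n ≥ 3n for n ≥ 1, this is ≤ 18/(3·3n) = 2/n.
So |(3n + 6)/(3n) − 1| < ε whenever n > 2/ε.
Take N_0 = 2/ε. If n > N_0 then |(3n + 6)/(3n) − 1| ≤ 2/n < ε.

N_0 = 2/ε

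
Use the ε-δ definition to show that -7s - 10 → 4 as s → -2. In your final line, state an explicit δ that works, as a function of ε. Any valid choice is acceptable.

δ = ε/7

Let ε > 0. We need δ > 0 so that 0 < |s + 2| < δ implies |(-7s - 10) − 4| < ε.
Since (-7s - 10) − 4 = -7(s + 2), we have |(-7s - 10) − 4| = 7|s + 2|.
So 7|s + 2| < ε exactly when |s + 2| < ε/7.
Take δ = ε/7. If 0 < |s + 2| < δ then |(-7s - 10) − 4| = 7|s + 2| < 7·(ε/7) = ε.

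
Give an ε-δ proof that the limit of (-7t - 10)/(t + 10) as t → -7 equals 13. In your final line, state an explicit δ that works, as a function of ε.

Fix ε > 0. We want δ > 0 with 0 < |t + 7| < δ ⇒ |(-7t - 10)/(t + 10) − 13| < ε.
Combining over a common denominator, (-7t - 10)/(t + 10) − 13 = [(-7t - 10)·3 − 39·(t + 10)] / [3·(t + 10)] = -60(t + 7) / (3(t + 10)).
So |(-7t - 10)/(t + 10) − 13| = 60|t + 7| / (3·|t + 10|).
Restrict δ ≤ 3/2. Then |t + 7| < 3/2 gives |t + 10| = |(t + 7) + 3| ≥ 3 − 3/2 = 3/2.
Hence |(-7t - 10)/(t + 10) − 13| < 60|t + 7|/(3·(3/2)) = (40/3)|t + 7|, which is < ε once |t + 7| < (3/40)ε.
Take δ = min(3/2, (3/40)ε). Then 0 < |t + 7| < δ forces both bounds, so |(-7t - 10)/(t + 10) − 13| < ε.

δ = min(3/2, (3/40)ε)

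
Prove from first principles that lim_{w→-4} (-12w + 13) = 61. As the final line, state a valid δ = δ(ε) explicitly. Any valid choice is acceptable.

Suppose ε > 0. We need δ > 0 so that 0 < |w + 4| < δ implies |(-12w + 13) − 61| < ε.
Since (-12w + 13) − 61 = -12(w + 4), we have |(-12w + 13) − 61| = 12|w + 4|.
Thus it suffices that |w + 4| < ε/12.
Choosing δ = ε/12 gives |(-12w + 13) − 61| = 12|w + 4| < ε whenever |w + 4| < δ.

δ = ε/12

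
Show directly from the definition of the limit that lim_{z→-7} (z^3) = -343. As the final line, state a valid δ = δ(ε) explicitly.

δ = min(1, ε/169)

Fix ε > 0. We seek δ > 0 with 0 < |z + 7| < δ ⇒ |z^3 + 343| < ε.
Factor: z^3 + 343 = (z + 7)(z^2 - 7z + 49), so |z^3 + 343| = |z + 7|·|z^2 - 7z + 49|.
Restrict δ ≤ 1. Then |z + 7| < 1 gives |z| < 8, so by the triangle inequality |z^2 - 7z + 49| ≤ 8^2 + 7·8 + 49 = 169.
Hence |z^3 + 343| ≤ 169|z + 7|, which is < ε once |z + 7| < ε/169.
Take δ = min(1, ε/169). If 0 < |z + 7| < δ then both bounds hold and |z^3 + 343| ≤ 169|z + 7| < 169·(ε/169) = ε.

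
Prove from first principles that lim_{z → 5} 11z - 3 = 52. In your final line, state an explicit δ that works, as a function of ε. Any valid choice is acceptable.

Let ε > 0 be given. We need δ > 0 so that 0 < |z − 5| < δ implies |(11z - 3) − 52| < ε.
Since (11z - 3) − 52 = 11(z − 5), we have |(11z - 3) − 52| = 11|z − 5|.
So 11|z − 5| < ε exactly when |z − 5| < ε/11.
Take δ = ε/11. If 0 < |z − 5| < δ then |(11z - 3) − 52| = 11|z − 5| < 11·(ε/11) = ε.

δ = ε/11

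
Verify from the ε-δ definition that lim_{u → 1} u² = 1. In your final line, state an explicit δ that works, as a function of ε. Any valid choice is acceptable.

δ = min(2, ε/4)

Let ε > 0 be given. We seek δ > 0 with 0 < |u − 1| < δ ⇒ |u² − 1| < ε.
Factor: u² − 1 = (u − 1)(u + 1), so |u² − 1| = |u − 1|·|u + 1|.
Impose δ ≤ 2 so that |u| < 3; then |u + 1| ≤ 4.
Hence |u² − 1| ≤ 4|u − 1|, which is < ε once |u − 1| < ε/4.
Take δ = min(2, ε/4). If 0 < |u − 1| < δ then both bounds hold and |u² − 1| ≤ 4|u − 1| < 4·(ε/4) = ε.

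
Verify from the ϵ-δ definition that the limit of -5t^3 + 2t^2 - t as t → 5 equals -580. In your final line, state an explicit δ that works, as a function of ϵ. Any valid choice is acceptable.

δ = min(1, ϵ/434)

Fix ϵ > 0. We want δ > 0 such that 0 < |t − 5| < δ implies |(-5t^3 + 2t^2 - t) + 580| < ϵ.
(-5t^3 + 2t^2 - t) + 580 = -5t^3 + 2t^2 - t + 580 = (t − 5)(-5t^2 - 23t - 116).
So |(-5t^3 + 2t^2 - t) + 580| = |t − 5|·|-5t^2 - 23t - 116|.
Assume first that |t − 5| < 1, so |t| < 6. Then |-5t^2 - 23t - 116| ≤ 5·6^2 + 23·6 + 116 = 434.
Hence |(-5t^3 + 2t^2 - t) + 580| ≤ 434|t − 5| < ϵ provided |t − 5| < ϵ/434.
Take δ = min(1, ϵ/434). Then 0 < |t − 5| < δ gives both |t − 5| < 1 and |t − 5| < ϵ/434, so |(-5t^3 + 2t^2 - t) + 580| < ϵ.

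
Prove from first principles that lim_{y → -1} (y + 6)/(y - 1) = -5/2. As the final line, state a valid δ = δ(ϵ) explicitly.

Let ϵ > 0. We want δ > 0 with 0 < |y + 1| < δ ⇒ |(y + 6)/(y - 1) + 5/2| < ϵ.
Combining over a common denominator, (y + 6)/(y - 1) + 5/2 = [(y + 6)·(-2) − 5·(y - 1)] / [(-2)·(y - 1)] = -7(y + 1) / ((-2)(y - 1)).
So |(y + 6)/(y - 1) + 5/2| = 7|y + 1| / (2·|y − 1|).
Require δ ≤ 1, so |y − 1| ≥ |-2| − |y + 1| > 2 − 1 = 1.
Hence |(y + 6)/(y - 1) + 5/2| < 7|y + 1|/(2·1) = (7/2)|y + 1|, which is < ϵ once |y + 1| < (2/7)ϵ.
Take δ = min(1, (2/7)ϵ). Then 0 < |y + 1| < δ forces both bounds, so |(y + 6)/(y - 1) + 5/2| < ϵ.

δ = min(1, (2/7)ϵ)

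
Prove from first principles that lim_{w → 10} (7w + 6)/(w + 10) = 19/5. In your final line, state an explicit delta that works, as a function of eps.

delta = min(10, (25/8)eps)

Let eps > 0. We want delta > 0 with 0 < |w − 10| < delta ⇒ |(7w + 6)/(w + 10) − (19/5)| < eps.
Combining over a common denominator, (7w + 6)/(w + 10) − (19/5) = [(7w + 6)·20 − 76·(w + 10)] / [20·(w + 10)] = 64(w − 10) / (20(w + 10)).
So |(7w + 6)/(w + 10) − (19/5)| = 64|w − 10| / (20·|w + 10|).
Require delta ≤ 10, so |w + 10| ≥ |20| − |w − 10| > 20 − 10 = 10.
Hence |(7w + 6)/(w + 10) − (19/5)| < 64|w − 10|/(20·10) = (8/25)|w − 10|, which is < eps once |w − 10| < (25/8)eps.
Take delta = min(10, (25/8)eps). Then 0 < |w − 10| < delta forces both bounds, so |(7w + 6)/(w + 10) − (19/5)| < eps.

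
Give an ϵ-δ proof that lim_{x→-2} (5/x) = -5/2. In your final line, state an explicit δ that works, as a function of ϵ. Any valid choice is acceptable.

δ = min(1, (2/5)ϵ)

Let ϵ > 0. We seek δ > 0 such that 0 < |x + 2| < δ implies |5/x + 5/2| < ϵ.
|5/x + 5/2| = 5·|-2 − x|/(2·|x|) = 5|x + 2|/(2|x|).
Require δ ≤ 1 so that |x| > 2 − 1 = 1, hence 2|x| > 2.
Then |5/x + 5/2| < 5|x + 2|/2, which is < ϵ when |x + 2| < (2/5)ϵ.
Take δ = min(1, (2/5)ϵ). Then 0 < |x + 2| < δ gives both |x + 2| < 1 and |x + 2| < (2/5)ϵ, so |5/x + 5/2| < ϵ.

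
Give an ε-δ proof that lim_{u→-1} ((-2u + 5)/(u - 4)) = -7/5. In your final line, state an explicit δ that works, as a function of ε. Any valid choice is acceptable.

δ = min(5/2, (25/6)ε)

Suppose ε > 0. We want δ > 0 with 0 < |u + 1| < δ ⇒ |(-2u + 5)/(u - 4) + 7/5| < ε.
Combining over a common denominator, (-2u + 5)/(u - 4) + 7/5 = [(-2u + 5)·(-5) − 7·(u - 4)] / [(-5)·(u - 4)] = 3(u + 1) / ((-5)(u - 4)).
So |(-2u + 5)/(u - 4) + 7/5| = 3|u + 1| / (5·|u − 4|).
Require δ ≤ 5/2, so |u − 4| ≥ |-5| − |u + 1| > 5 − 5/2 = 5/2.
Hence |(-2u + 5)/(u - 4) + 7/5| < 3|u + 1|/(5·(5/2)) = (6/25)|u + 1|, which is < ε once |u + 1| < (25/6)ε.
Take δ = min(5/2, (25/6)ε). Then 0 < |u + 1| < δ forces both bounds, so |(-2u + 5)/(u - 4) + 7/5| < ε.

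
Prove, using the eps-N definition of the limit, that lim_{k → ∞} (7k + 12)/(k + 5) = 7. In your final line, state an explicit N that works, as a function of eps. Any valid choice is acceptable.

Suppose eps > 0. For k ≥ 1, |(7k + 12)/(k + 5) − 7| = |-23|/((k + 5)) = 23/((k + 5)).
Since k + 5 ≥ k for k ≥ 1, this is ≤ 23/(k) = 23/k.
So |(7k + 12)/(k + 5) − 7| < eps whenever k > 23/eps.
Take N = 23/eps. If k > N then |(7k + 12)/(k + 5) − 7| ≤ 23/k < eps.

N = 23/eps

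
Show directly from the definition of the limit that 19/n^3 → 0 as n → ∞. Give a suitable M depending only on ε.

M = (19/ε)^{1/3}

Let ε > 0. For n ≥ 1, |19/n^3 − 0| = 19/n^3.
19/n^3 < ε ⇔ n^3 > 19/ε ⇔ n > (19/ε)^{1/3}.
Take M = (19/ε)^{1/3}. Then n > M implies 19/n^3 < ε.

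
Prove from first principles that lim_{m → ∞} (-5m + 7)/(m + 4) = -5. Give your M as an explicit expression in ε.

M = 27/ε

Let ε > 0. For m ≥ 1, |(-5m + 7)/(m + 4) + 5| = |27|/((m + 4)) = 27/((m + 4)).
Since m + 4 ≥ m for m ≥ 1, this is ≤ 27/(m) = 27/m.
So |(-5m + 7)/(m + 4) + 5| < ε whenever m > 27/ε.
Take M = 27/ε. If m > M then |(-5m + 7)/(m + 4) + 5| ≤ 27/m < ε.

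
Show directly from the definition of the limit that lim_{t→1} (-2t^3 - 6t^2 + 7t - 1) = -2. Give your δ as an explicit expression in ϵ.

δ = min(1, ϵ/25)

Let ϵ > 0 be given. We want δ > 0 such that 0 < |t − 1| < δ implies |(-2t^3 - 6t^2 + 7t - 1) + 2| < ϵ.
(-2t^3 - 6t^2 + 7t - 1) + 2 = -2t^3 - 6t^2 + 7t + 1 = (t − 1)(-2t^2 - 8t - 1).
So |(-2t^3 - 6t^2 + 7t - 1) + 2| = |t − 1|·|-2t^2 - 8t - 1|.
Require δ ≤ 1. Then |t − 1| < 1 gives |t| < 2, and by the triangle inequality |-2t^2 - 8t - 1| ≤ 2·2^2 + 8·2 + 1 = 25.
Hence |(-2t^3 - 6t^2 + 7t - 1) + 2| ≤ 25|t − 1| < ϵ provided |t − 1| < ϵ/25.
Choosing δ = min(1, ϵ/25) ensures both conditions, hence |(-2t^3 - 6t^2 + 7t - 1) + 2| < ϵ.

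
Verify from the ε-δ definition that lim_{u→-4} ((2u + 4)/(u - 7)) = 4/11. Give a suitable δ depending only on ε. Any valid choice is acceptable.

Fix ε > 0. We want δ > 0 with 0 < |u + 4| < δ ⇒ |(2u + 4)/(u - 7) − (4/11)| < ε.
Combining over a common denominator, (2u + 4)/(u - 7) − (4/11) = [(2u + 4)·(-11) − (-4)·(u - 7)] / [(-11)·(u - 7)] = -18(u + 4) / ((-11)(u - 7)).
So |(2u + 4)/(u - 7) − (4/11)| = 18|u + 4| / (11·|u − 7|).
Require δ ≤ 11/2, so |u − 7| ≥ |-11| − |u + 4| > 11 − 11/2 = 11/2.
Hence |(2u + 4)/(u - 7) − (4/11)| < 18|u + 4|/(11·(11/2)) = (36/121)|u + 4|, which is < ε once |u + 4| < (121/36)ε.
Take δ = min(11/2, (121/36)ε). Then 0 < |u + 4| < δ forces both bounds, so |(2u + 4)/(u - 7) − (4/11)| < ε.

δ = min(11/2, (121/36)ε)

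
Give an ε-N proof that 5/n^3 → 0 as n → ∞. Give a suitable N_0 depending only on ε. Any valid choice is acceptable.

Suppose ε > 0. For n ≥ 1, |5/n^3 − 0| = 5/n^3.
5/n^3 < ε ⇔ n^3 > 5/ε ⇔ n > (5/ε)^{1/3}.
Take N_0 = (5/ε)^{1/3}. Then n > N_0 implies 5/n^3 < ε.

N_0 = (5/ε)^{1/3}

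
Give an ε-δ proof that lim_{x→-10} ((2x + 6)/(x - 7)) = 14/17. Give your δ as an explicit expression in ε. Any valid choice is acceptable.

Suppose ε > 0. We want δ > 0 with 0 < |x + 10| < δ ⇒ |(2x + 6)/(x - 7) − (14/17)| < ε.
Combining over a common denominator, (2x + 6)/(x - 7) − (14/17) = [(2x + 6)·(-17) − (-14)·(x - 7)] / [(-17)·(x - 7)] = -20(x + 10) / ((-17)(x - 7)).
So |(2x + 6)/(x - 7) − (14/17)| = 20|x + 10| / (17·|x − 7|).
Restrict δ ≤ 17/2. Then |x + 10| < 17/2 gives |x − 7| = |(x + 10) + (-17)| ≥ 17 − 17/2 = 17/2.
Hence |(2x + 6)/(x - 7) − (14/17)| < 20|x + 10|/(17·(17/2)) = (40/289)|x + 10|, which is < ε once |x + 10| < (289/40)ε.
Take δ = min(17/2, (289/40)ε). Then 0 < |x + 10| < δ forces both bounds, so |(2x + 6)/(x - 7) − (14/17)| < ε.

δ = min(17/2, (289/40)ε)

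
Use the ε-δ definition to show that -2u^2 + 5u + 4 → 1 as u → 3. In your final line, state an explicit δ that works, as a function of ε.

Let ε > 0 be given. We want δ > 0 such that 0 < |u − 3| < δ implies |(-2u^2 + 5u + 4) − 1| < ε.
(-2u^2 + 5u + 4) − 1 = -2u^2 + 5u + 3 = (u − 3)(-2u - 1).
So |(-2u^2 + 5u + 4) − 1| = |u − 3|·|-2u - 1|.
Assume first that |u − 3| < 1, so |u| < 4. Then |-2u - 1| ≤ 2·4 + 1 = 9.
Hence |(-2u^2 + 5u + 4) − 1| ≤ 9|u − 3| < ε provided |u − 3| < ε/9.
Take δ = min(1, ε/9). Then 0 < |u − 3| < δ gives both |u − 3| < 1 and |u − 3| < ε/9, so |(-2u^2 + 5u + 4) − 1| < ε.

δ = min(1, ε/9)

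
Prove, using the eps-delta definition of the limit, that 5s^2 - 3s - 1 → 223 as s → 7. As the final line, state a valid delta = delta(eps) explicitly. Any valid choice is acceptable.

Fix eps > 0. We want delta > 0 such that 0 < |s − 7| < delta implies |(5s^2 - 3s - 1) − 223| < eps.
(5s^2 - 3s - 1) − 223 = 5s^2 - 3s - 224 = (s − 7)(5s + 32).
So |(5s^2 - 3s - 1) − 223| = |s − 7|·|5s + 32|.
Require delta ≤ 1. Then |s − 7| < 1 gives |s| < 8, and by the triangle inequality |5s + 32| ≤ 5·8 + 32 = 72.
Hence |(5s^2 - 3s - 1) − 223| ≤ 72|s − 7| < eps provided |s − 7| < eps/72.
Take delta = min(1, eps/72). Then 0 < |s − 7| < delta gives both |s − 7| < 1 and |s − 7| < eps/72, so |(5s^2 - 3s - 1) − 223| < eps.

delta = min(1, eps/72)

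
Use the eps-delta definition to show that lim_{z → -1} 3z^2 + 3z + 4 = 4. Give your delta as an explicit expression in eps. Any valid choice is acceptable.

delta = min(2, eps/9)

Let eps > 0 be given. We want delta > 0 such that 0 < |z + 1| < delta implies |(3z^2 + 3z + 4) − 4| < eps.
(3z^2 + 3z + 4) − 4 = 3z^2 + 3z = (z + 1)(3z).
So |(3z^2 + 3z + 4) − 4| = |z + 1|·|3z|.
Require delta ≤ 2. Then |z + 1| < 2 gives |z| < 3, and by the triangle inequality |3z| ≤ 3·3 = 9.
Hence |(3z^2 + 3z + 4) − 4| ≤ 9|z + 1| < eps provided |z + 1| < eps/9.
Choosing delta = min(2, eps/9) ensures both conditions, hence |(3z^2 + 3z + 4) − 4| < eps.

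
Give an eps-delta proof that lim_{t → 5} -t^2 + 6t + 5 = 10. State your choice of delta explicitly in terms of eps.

Suppose eps > 0. We want delta > 0 such that 0 < |t − 5| < delta implies |(-t^2 + 6t + 5) − 10| < eps.
(-t^2 + 6t + 5) − 10 = -t^2 + 6t - 5 = (t − 5)(-t + 1).
So |(-t^2 + 6t + 5) − 10| = |t − 5|·|-t + 1|.
Assume first that |t − 5| < 1, so |t| < 6. Then |-t + 1| ≤ 6 + 1 = 7.
Hence |(-t^2 + 6t + 5) − 10| ≤ 7|t − 5| < eps provided |t − 5| < eps/7.
Choosing delta = min(1, eps/7) ensures both conditions, hence |(-t^2 + 6t + 5) − 10| < eps.

delta = min(1, eps/7)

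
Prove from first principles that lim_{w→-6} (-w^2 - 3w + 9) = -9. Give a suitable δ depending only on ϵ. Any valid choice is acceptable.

Let ϵ > 0 be given. We want δ > 0 such that 0 < |w + 6| < δ implies |(-w^2 - 3w + 9) + 9| < ϵ.
(-w^2 - 3w + 9) + 9 = -w^2 - 3w + 18 = (w + 6)(-w + 3).
So |(-w^2 - 3w + 9) + 9| = |w + 6|·|-w + 3|.
Require δ ≤ 2. Then |w + 6| < 2 gives |w| < 8, and by the triangle inequality |-w + 3| ≤ 8 + 3 = 11.
Hence |(-w^2 - 3w + 9) + 9| ≤ 11|w + 6| < ϵ provided |w + 6| < ϵ/11.
Choosing δ = min(2, ϵ/11) ensures both conditions, hence |(-w^2 - 3w + 9) + 9| < ϵ.

δ = min(2, ϵ/11)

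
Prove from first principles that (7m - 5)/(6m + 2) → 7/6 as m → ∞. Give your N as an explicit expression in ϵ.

N = (11/9)/ϵ

Let ϵ > 0 be given. For m ≥ 1, |(7m - 5)/(6m + 2) − (7/6)| = |-44|/(6(6m + 2)) = 44/(6(6m + 2)).
Since 6m + 2 ≥ 6m for m ≥ 1, this is ≤ 44/(6·6m) = (11/9)/m.
So |(7m - 5)/(6m + 2) − (7/6)| < ϵ whenever m > (11/9)/ϵ.
Take N = (11/9)/ϵ. If m > N then |(7m - 5)/(6m + 2) − (7/6)| ≤ (11/9)/m < ϵ.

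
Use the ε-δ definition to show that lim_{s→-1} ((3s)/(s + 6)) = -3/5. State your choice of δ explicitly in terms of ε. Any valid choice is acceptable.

δ = min(5/2, (25/36)ε)

Fix ε > 0. We want δ > 0 with 0 < |s + 1| < δ ⇒ |(3s)/(s + 6) + 3/5| < ε.
Combining over a common denominator, (3s)/(s + 6) + 3/5 = [(3s)·5 − (-3)·(s + 6)] / [5·(s + 6)] = 18(s + 1) / (5(s + 6)).
So |(3s)/(s + 6) + 3/5| = 18|s + 1| / (5·|s + 6|).
Require δ ≤ 5/2, so |s + 6| ≥ |5| − |s + 1| > 5 − 5/2 = 5/2.
Hence |(3s)/(s + 6) + 3/5| < 18|s + 1|/(5·(5/2)) = (36/25)|s + 1|, which is < ε once |s + 1| < (25/36)ε.
Take δ = min(5/2, (25/36)ε). Then 0 < |s + 1| < δ forces both bounds, so |(3s)/(s + 6) + 3/5| < ε.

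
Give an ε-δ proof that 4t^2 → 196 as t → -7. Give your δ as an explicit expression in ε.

Fix ε > 0. We want δ > 0 such that 0 < |t + 7| < δ implies |(4t^2) − 196| < ε.
(4t^2) − 196 = 4t^2 - 196 = (t + 7)(4t - 28).
So |(4t^2) − 196| = |t + 7|·|4t - 28|.
Assume first that |t + 7| < 1, so |t| < 8. Then |4t - 28| ≤ 4·8 + 28 = 60.
Hence |(4t^2) − 196| ≤ 60|t + 7| < ε provided |t + 7| < ε/60.
Take δ = min(1, ε/60). Then 0 < |t + 7| < δ gives both |t + 7| < 1 and |t + 7| < ε/60, so |(4t^2) − 196| < ε.

δ = min(1, ε/60)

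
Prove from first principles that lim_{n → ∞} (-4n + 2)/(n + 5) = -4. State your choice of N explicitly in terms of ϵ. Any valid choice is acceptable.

Let ϵ > 0. For n ≥ 1, |(-4n + 2)/(n + 5) + 4| = |22|/((n + 5)) = 22/((n + 5)).
Since n + 5 ≥ n for n ≥ 1, this is ≤ 22/(n) = 22/n.
So |(-4n + 2)/(n + 5) + 4| < ϵ whenever n > 22/ϵ.
Take N = 22/ϵ. If n > N then |(-4n + 2)/(n + 5) + 4| ≤ 22/n < ϵ.

N = 22/ϵ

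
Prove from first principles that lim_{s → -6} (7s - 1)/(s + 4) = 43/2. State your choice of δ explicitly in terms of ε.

δ = min(1, (2/29)ε)

Suppose ε > 0. We want δ > 0 with 0 < |s + 6| < δ ⇒ |(7s - 1)/(s + 4) − (43/2)| < ε.
Combining over a common denominator, (7s - 1)/(s + 4) − (43/2) = [(7s - 1)·(-2) − (-43)·(s + 4)] / [(-2)·(s + 4)] = 29(s + 6) / ((-2)(s + 4)).
So |(7s - 1)/(s + 4) − (43/2)| = 29|s + 6| / (2·|s + 4|).
Restrict δ ≤ 1. Then |s + 6| < 1 gives |s + 4| = |(s + 6) + (-2)| ≥ 2 − 1 = 1.
Hence |(7s - 1)/(s + 4) − (43/2)| < 29|s + 6|/(2·1) = (29/2)|s + 6|, which is < ε once |s + 6| < (2/29)ε.
Take δ = min(1, (2/29)ε). Then 0 < |s + 6| < δ forces both bounds, so |(7s - 1)/(s + 4) − (43/2)| < ε.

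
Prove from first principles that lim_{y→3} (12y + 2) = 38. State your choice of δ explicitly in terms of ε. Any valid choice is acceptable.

Fix ε > 0. We need δ > 0 so that 0 < |y − 3| < δ implies |(12y + 2) − 38| < ε.
Since (12y + 2) − 38 = 12(y − 3), we have |(12y + 2) − 38| = 12|y − 3|.
Thus it suffices that |y − 3| < ε/12.
Take δ = ε/12. If 0 < |y − 3| < δ then |(12y + 2) − 38| = 12|y − 3| < 12·(ε/12) = ε.

δ = ε/12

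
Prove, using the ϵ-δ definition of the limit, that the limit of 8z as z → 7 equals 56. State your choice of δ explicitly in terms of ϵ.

Suppose ϵ > 0. We need δ > 0 so that 0 < |z − 7| < δ implies |(8z) − 56| < ϵ.
|(8z) − 56| = |8z - 56| = 8|z − 7|.
Thus it suffices that |z − 7| < ϵ/8.
Take δ = ϵ/8. If 0 < |z − 7| < δ then |(8z) − 56| = 8|z − 7| < 8·(ϵ/8) = ϵ.

δ = ϵ/8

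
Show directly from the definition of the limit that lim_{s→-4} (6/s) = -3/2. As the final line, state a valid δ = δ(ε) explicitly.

Let ε > 0. We seek δ > 0 such that 0 < |s + 4| < δ implies |6/s + 3/2| < ε.
|6/s + 3/2| = 6·|-4 − s|/(4·|s|) = 6|s + 4|/(4|s|).
Require δ ≤ 2 so that |s| > 4 − 2 = 2, hence 4|s| > 8.
Then |6/s + 3/2| < 6|s + 4|/8, which is < ε when |s + 4| < (4/3)ε.
Take δ = min(2, (4/3)ε). Then 0 < |s + 4| < δ gives both |s + 4| < 2 and |s + 4| < (4/3)ε, so |6/s + 3/2| < ε.

δ = min(2, (4/3)ε)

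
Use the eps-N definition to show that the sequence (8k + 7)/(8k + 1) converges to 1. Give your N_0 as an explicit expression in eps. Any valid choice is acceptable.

Suppose eps > 0. For k ≥ 1, |(8k + 7)/(8k + 1) − 1| = |48|/(8(8k + 1)) = 48/(8(8k + 1)).
Since 8k + 1 ≥ 8k for k ≥ 1, this is ≤ 48/(8·8k) = (3/4)/k.
So |(8k + 7)/(8k + 1) − 1| < eps whenever k > (3/4)/eps.
Take N_0 = (3/4)/eps. If k > N_0 then |(8k + 7)/(8k + 1) − 1| ≤ (3/4)/k < eps.

N_0 = (3/4)/eps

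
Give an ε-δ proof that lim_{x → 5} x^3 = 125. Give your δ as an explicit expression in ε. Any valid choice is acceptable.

Let ε > 0. We seek δ > 0 with 0 < |x − 5| < δ ⇒ |x^3 − 125| < ε.
Factor: x^3 − 125 = (x − 5)(x^2 + 5x + 25), so |x^3 − 125| = |x − 5|·|x^2 + 5x + 25|.
Impose δ ≤ 2 so that |x| < 7; then |x^2 + 5x + 25| ≤ 109.
Hence |x^3 − 125| ≤ 109|x − 5|, which is < ε once |x − 5| < ε/109.
Take δ = min(2, ε/109). If 0 < |x − 5| < δ then both bounds hold and |x^3 − 125| ≤ 109|x − 5| < 109·(ε/109) = ε.

δ = min(2, ε/109)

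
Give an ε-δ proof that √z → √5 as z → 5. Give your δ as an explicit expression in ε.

Let ε > 0 be given. We want δ > 0 such that 0 < |z − 5| < δ implies |√z − √5| < ε.
Multiplying by the conjugate, |√z − √5| = |z − 5|/(√z + √5).
Restrict δ ≤ 5 so that |z − 5| < 5 forces z > 0, and then √z + √5 > √5.
Hence |√z − √5| < |z − 5|/√5, which is < ε once |z − 5| < √5·ε.
Take δ = min(5, √5·ε). If 0 < |z − 5| < δ then z > 0 and |√z − √5| < |z − 5|/√5 < ε.

δ = min(5, √5·ε)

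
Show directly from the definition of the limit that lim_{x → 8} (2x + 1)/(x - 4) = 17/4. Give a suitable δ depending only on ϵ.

Suppose ϵ > 0. We want δ > 0 with 0 < |x − 8| < δ ⇒ |(2x + 1)/(x - 4) − (17/4)| < ϵ.
Combining over a common denominator, (2x + 1)/(x - 4) − (17/4) = [(2x + 1)·4 − 17·(x - 4)] / [4·(x - 4)] = -9(x − 8) / (4(x - 4)).
So |(2x + 1)/(x - 4) − (17/4)| = 9|x − 8| / (4·|x − 4|).
Restrict δ ≤ 2. Then |x − 8| < 2 gives |x − 4| = |(x − 8) + 4| ≥ 4 − 2 = 2.
Hence |(2x + 1)/(x - 4) − (17/4)| < 9|x − 8|/(4·2) = (9/8)|x − 8|, which is < ϵ once |x − 8| < (8/9)ϵ.
Take δ = min(2, (8/9)ϵ). Then 0 < |x − 8| < δ forces both bounds, so |(2x + 1)/(x - 4) − (17/4)| < ϵ.

δ = min(2, (8/9)ϵ)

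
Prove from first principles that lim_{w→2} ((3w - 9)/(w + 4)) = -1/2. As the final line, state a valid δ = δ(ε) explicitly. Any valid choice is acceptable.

δ = min(3, (6/7)ε)

Let ε > 0 be given. We want δ > 0 with 0 < |w − 2| < δ ⇒ |(3w - 9)/(w + 4) + 1/2| < ε.
Combining over a common denominator, (3w - 9)/(w + 4) + 1/2 = [(3w - 9)·6 − (-3)·(w + 4)] / [6·(w + 4)] = 21(w − 2) / (6(w + 4)).
So |(3w - 9)/(w + 4) + 1/2| = 21|w − 2| / (6·|w + 4|).
Require δ ≤ 3, so |w + 4| ≥ |6| − |w − 2| > 6 − 3 = 3.
Hence |(3w - 9)/(w + 4) + 1/2| < 21|w − 2|/(6·3) = (7/6)|w − 2|, which is < ε once |w − 2| < (6/7)ε.
Take δ = min(3, (6/7)ε). Then 0 < |w − 2| < δ forces both bounds, so |(3w - 9)/(w + 4) + 1/2| < ε.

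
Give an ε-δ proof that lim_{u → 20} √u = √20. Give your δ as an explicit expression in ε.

Suppose ε > 0. We want δ > 0 such that 0 < |u − 20| < δ implies |√u − √20| < ε.
Multiplying by the conjugate, |√u − √20| = |u − 20|/(√u + √20).
Restrict δ ≤ 20 so that |u − 20| < 20 forces u > 0, and then √u + √20 > √20.
Hence |√u − √20| < |u − 20|/√20, which is < ε once |u − 20| < √20·ε.
Take δ = min(20, √20·ε). If 0 < |u − 20| < δ then u > 0 and |√u − √20| < |u − 20|/√20 < ε.

δ = min(20, √20·ε)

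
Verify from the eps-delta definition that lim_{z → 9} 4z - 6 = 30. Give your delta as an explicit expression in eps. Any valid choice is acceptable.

delta = eps/4

Fix eps > 0. We need delta > 0 so that 0 < |z − 9| < delta implies |(4z - 6) − 30| < eps.
|(4z - 6) − 30| = |4z - 36| = 4|z − 9|.
So 4|z − 9| < eps exactly when |z − 9| < eps/4.
Take delta = eps/4. If 0 < |z − 9| < delta then |(4z - 6) − 30| = 4|z − 9| < 4·(eps/4) = eps.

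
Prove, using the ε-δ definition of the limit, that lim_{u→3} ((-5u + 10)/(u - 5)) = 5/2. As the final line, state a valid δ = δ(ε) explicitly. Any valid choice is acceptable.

δ = min(1, (2/15)ε)

Suppose ε > 0. We want δ > 0 with 0 < |u − 3| < δ ⇒ |(-5u + 10)/(u - 5) − (5/2)| < ε.
Combining over a common denominator, (-5u + 10)/(u - 5) − (5/2) = [(-5u + 10)·(-2) − (-5)·(u - 5)] / [(-2)·(u - 5)] = 15(u − 3) / ((-2)(u - 5)).
So |(-5u + 10)/(u - 5) − (5/2)| = 15|u − 3| / (2·|u − 5|).
Require δ ≤ 1, so |u − 5| ≥ |-2| − |u − 3| > 2 − 1 = 1.
Hence |(-5u + 10)/(u - 5) − (5/2)| < 15|u − 3|/(2·1) = (15/2)|u − 3|, which is < ε once |u − 3| < (2/15)ε.
Take δ = min(1, (2/15)ε). Then 0 < |u − 3| < δ forces both bounds, so |(-5u + 10)/(u - 5) − (5/2)| < ε.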